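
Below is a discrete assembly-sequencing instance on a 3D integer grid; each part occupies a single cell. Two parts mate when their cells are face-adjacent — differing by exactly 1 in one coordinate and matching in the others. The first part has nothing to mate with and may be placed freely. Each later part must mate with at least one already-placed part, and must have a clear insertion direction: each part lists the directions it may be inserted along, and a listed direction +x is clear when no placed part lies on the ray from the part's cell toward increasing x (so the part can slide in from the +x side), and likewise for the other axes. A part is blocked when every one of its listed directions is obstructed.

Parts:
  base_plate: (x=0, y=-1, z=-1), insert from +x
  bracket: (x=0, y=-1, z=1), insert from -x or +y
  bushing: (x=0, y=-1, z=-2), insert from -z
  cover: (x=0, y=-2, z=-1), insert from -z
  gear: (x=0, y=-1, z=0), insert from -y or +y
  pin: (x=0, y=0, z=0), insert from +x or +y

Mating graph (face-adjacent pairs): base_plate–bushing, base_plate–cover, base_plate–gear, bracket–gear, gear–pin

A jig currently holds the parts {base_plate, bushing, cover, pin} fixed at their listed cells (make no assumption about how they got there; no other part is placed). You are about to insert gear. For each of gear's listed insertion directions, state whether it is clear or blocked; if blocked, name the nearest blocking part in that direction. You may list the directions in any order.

-y: ray from gear(0, -1, 0) has no placed part ⇒ clear
+y: nearest on ray is pin@(0, 0, 0) ⇒ blocked

+y: blocked by pin; -y: clear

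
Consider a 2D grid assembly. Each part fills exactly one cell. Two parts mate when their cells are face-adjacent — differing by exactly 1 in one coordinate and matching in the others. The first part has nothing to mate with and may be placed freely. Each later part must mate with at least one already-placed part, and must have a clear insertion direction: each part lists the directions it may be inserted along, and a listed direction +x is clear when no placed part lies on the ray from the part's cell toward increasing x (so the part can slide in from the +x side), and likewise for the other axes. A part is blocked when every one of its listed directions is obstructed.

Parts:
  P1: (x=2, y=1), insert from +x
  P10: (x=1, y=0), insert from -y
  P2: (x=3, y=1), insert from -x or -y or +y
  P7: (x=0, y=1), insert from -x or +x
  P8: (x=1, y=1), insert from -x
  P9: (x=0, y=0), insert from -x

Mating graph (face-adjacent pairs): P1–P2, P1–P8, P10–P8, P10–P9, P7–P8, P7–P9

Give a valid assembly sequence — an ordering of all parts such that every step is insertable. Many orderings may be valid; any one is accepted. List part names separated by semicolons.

P10; P8; P7; P1; P9; P2

1. P10@(1, 0) [-y clear] — {P10}
2. P8@(1, 1) [-x clear] — {P10, P8}
3. P7@(0, 1) [-x clear] — {P10, P7, P8}
4. P1@(2, 1) [+x clear] — {P1, P10, P7, P8}
5. P9@(0, 0) [-x clear] — {P1, P10, P7, P8, P9}
6. P2@(3, 1) [-y clear] — {P1, P10, P2, P7, P8, P9}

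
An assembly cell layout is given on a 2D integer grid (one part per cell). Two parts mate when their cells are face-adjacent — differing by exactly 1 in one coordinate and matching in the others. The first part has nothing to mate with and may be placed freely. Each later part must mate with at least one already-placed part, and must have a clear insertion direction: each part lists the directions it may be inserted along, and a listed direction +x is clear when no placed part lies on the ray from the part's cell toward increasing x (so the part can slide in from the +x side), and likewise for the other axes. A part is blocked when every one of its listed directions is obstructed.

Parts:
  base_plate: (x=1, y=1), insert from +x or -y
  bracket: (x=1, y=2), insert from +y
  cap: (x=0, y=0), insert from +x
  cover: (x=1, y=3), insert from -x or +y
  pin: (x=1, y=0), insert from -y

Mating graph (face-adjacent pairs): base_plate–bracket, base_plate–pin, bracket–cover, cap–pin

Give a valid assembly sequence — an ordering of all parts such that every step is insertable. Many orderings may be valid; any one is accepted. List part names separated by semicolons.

1. cap@(0, 0) [+x clear] — {cap}
2. pin@(1, 0) [-y clear] — {cap, pin}
3. base_plate@(1, 1) [+x clear] — {base_plate, cap, pin}
4. bracket@(1, 2) [+y clear] — {base_plate, bracket, cap, pin}
5. cover@(1, 3) [-x clear] — {base_plate, bracket, cap, cover, pin}

cap; pin; base_plate; bracket; cover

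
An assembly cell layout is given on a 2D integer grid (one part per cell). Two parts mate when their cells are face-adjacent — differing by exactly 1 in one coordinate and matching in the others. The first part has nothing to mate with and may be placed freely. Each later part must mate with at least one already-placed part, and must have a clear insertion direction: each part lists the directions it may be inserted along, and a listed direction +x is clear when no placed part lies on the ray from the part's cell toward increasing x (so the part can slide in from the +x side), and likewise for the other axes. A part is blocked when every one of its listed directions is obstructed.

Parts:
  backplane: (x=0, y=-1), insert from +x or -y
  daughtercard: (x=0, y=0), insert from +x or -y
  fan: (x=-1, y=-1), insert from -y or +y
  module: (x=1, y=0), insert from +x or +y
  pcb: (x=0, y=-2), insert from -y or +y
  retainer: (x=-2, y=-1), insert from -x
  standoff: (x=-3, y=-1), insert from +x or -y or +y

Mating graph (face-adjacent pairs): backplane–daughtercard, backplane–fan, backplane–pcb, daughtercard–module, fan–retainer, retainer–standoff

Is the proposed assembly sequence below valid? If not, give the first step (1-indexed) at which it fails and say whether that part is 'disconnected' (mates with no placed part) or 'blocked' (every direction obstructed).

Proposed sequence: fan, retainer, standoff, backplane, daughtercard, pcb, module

1. fan@(-1, -1) [-y clear] — {fan}
2. retainer@(-2, -1) [-x clear] — {fan, retainer}
3. standoff@(-3, -1) [-y clear] — {fan, retainer, standoff}
4. backplane@(0, -1) [+x clear] — {backplane, fan, retainer, standoff}
5. daughtercard@(0, 0) [+x clear] — {backplane, daughtercard, fan, retainer, standoff}
6. pcb@(0, -2) [-y clear] — {backplane, daughtercard, fan, pcb, retainer, standoff}
7. module@(1, 0) [+x clear] — {backplane, daughtercard, fan, module, pcb, retainer, standoff}

Valid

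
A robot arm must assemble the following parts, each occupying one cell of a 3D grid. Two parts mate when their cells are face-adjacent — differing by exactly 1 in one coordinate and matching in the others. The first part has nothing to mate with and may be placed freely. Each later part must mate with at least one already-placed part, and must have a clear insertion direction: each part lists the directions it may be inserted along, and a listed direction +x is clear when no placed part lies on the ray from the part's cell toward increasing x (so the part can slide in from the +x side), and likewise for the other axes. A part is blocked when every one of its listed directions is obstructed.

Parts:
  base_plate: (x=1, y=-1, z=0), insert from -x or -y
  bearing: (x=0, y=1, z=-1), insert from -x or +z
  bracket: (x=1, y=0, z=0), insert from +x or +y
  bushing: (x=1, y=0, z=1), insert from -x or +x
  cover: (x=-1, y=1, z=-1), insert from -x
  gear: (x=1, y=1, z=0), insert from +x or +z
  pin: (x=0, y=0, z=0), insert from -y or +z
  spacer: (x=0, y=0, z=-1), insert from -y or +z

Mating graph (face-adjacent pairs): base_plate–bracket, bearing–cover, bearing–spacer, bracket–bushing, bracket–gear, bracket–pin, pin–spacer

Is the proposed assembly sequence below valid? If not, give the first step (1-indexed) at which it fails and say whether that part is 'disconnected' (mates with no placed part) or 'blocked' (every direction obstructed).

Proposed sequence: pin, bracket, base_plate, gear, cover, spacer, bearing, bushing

Invalid at step 5 (disconnected)

1. pin@(0, 0, 0) [-y clear] — {pin}
2. bracket@(1, 0, 0) [+x clear] — {bracket, pin}
3. base_plate@(1, -1, 0) [-x clear] — {base_plate, bracket, pin}
4. gear@(1, 1, 0) [+x clear] — {base_plate, bracket, gear, pin}
5. cover@(-1, 1, -1) — no placed neighbour ⇒ disconnected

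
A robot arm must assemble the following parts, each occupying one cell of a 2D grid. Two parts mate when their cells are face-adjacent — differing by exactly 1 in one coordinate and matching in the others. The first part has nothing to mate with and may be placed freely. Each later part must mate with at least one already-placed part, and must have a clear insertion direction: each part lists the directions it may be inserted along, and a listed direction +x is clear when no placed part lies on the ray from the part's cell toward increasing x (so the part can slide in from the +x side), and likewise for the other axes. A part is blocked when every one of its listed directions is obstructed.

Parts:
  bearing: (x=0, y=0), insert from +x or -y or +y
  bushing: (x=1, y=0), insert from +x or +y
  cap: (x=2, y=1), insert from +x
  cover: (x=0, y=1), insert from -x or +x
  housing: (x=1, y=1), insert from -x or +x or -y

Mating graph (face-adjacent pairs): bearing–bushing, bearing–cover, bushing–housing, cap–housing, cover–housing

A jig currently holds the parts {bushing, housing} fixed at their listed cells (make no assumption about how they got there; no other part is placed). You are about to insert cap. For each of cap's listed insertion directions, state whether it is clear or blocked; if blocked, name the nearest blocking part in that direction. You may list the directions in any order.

+x: clear

+x: ray from cap(2, 1) has no placed part ⇒ clear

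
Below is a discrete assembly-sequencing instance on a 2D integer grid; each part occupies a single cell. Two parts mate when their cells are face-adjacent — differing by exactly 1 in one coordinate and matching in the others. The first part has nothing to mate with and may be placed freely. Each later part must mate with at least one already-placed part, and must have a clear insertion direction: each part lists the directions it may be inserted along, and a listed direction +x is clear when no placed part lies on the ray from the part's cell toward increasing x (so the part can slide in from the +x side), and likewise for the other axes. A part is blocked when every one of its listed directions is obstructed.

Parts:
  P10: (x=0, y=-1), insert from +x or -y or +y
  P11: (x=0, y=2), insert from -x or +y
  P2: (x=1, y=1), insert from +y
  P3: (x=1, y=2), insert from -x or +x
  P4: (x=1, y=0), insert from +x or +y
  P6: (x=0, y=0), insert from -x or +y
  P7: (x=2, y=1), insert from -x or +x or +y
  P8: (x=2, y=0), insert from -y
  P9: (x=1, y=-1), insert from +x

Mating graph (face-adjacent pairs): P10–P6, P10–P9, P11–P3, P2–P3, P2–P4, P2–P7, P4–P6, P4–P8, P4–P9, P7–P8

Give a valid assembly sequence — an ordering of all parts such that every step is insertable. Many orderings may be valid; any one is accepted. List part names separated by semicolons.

1. P4@(1, 0) [+x clear] — {P4}
2. P8@(2, 0) [-y clear] — {P4, P8}
3. P6@(0, 0) [-x clear] — {P4, P6, P8}
4. P10@(0, -1) [+x clear] — {P10, P4, P6, P8}
5. P7@(2, 1) [-x clear] — {P10, P4, P6, P7, P8}
6. P2@(1, 1) [+y clear] — {P10, P2, P4, P6, P7, P8}
7. P3@(1, 2) [-x clear] — {P10, P2, P3, P4, P6, P7, P8}
8. P9@(1, -1) [+x clear] — {P10, P2, P3, P4, P6, P7, P8, P9}
9. P11@(0, 2) [-x clear] — {P10, P11, P2, P3, P4, P6, P7, P8, P9}

P4; P8; P6; P10; P7; P2; P3; P9; P11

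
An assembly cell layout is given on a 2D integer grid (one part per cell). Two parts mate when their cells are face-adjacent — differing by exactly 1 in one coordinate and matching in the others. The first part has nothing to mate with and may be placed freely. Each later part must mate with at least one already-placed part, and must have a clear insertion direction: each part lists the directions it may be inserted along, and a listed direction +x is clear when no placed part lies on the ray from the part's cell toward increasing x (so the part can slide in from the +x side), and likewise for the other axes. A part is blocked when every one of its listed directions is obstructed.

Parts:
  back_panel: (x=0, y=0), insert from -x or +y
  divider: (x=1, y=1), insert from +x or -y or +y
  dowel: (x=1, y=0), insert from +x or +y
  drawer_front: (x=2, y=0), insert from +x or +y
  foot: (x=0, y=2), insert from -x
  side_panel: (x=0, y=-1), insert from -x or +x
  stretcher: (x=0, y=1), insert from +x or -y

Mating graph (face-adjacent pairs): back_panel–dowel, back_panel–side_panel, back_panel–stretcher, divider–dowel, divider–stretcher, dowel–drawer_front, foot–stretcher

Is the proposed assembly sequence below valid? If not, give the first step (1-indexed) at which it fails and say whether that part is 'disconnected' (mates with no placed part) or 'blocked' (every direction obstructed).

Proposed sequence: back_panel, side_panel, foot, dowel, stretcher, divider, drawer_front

Invalid at step 3 (disconnected)

1. back_panel@(0, 0) [-x clear] — {back_panel}
2. side_panel@(0, -1) [-x clear] — {back_panel, side_panel}
3. foot@(0, 2) — no placed neighbour ⇒ disconnected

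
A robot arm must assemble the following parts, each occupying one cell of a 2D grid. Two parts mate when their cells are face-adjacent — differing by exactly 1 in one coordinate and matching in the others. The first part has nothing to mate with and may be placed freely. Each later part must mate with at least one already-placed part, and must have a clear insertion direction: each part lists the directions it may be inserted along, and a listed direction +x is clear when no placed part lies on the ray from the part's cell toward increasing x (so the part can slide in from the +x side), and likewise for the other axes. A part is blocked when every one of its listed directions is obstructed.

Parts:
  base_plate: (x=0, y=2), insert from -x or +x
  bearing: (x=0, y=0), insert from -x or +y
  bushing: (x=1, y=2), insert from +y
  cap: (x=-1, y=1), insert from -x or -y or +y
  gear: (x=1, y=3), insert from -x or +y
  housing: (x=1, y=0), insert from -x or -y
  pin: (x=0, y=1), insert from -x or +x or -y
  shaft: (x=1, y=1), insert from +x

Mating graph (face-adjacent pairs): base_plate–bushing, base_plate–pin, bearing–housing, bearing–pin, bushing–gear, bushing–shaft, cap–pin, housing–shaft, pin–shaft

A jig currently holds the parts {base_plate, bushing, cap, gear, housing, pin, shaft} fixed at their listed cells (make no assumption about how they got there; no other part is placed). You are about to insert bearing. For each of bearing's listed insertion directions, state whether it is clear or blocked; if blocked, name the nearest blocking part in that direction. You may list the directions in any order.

-x: ray from bearing(0, 0) has no placed part ⇒ clear
+y: nearest on ray is pin@(0, 1) ⇒ blocked

+y: blocked by pin; -x: clear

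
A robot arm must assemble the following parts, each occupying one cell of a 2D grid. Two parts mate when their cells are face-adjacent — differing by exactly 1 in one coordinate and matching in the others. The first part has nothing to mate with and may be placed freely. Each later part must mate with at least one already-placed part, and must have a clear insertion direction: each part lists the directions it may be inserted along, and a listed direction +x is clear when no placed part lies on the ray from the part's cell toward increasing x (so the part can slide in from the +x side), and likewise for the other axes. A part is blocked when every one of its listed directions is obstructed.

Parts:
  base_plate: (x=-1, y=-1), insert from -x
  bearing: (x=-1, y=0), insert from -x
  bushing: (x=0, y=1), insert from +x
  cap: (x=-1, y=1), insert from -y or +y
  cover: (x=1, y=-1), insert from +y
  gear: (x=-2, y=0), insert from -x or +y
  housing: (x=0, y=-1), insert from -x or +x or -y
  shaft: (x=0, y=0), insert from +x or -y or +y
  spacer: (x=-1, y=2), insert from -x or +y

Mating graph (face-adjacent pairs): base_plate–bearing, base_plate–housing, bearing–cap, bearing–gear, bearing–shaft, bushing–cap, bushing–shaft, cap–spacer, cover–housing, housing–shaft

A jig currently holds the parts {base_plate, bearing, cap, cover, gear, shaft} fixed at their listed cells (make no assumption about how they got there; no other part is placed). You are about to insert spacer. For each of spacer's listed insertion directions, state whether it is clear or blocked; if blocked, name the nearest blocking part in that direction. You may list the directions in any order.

+y: clear; -x: clear

-x: ray from spacer(-1, 2) has no placed part ⇒ clear
+y: ray from spacer(-1, 2) has no placed part ⇒ clear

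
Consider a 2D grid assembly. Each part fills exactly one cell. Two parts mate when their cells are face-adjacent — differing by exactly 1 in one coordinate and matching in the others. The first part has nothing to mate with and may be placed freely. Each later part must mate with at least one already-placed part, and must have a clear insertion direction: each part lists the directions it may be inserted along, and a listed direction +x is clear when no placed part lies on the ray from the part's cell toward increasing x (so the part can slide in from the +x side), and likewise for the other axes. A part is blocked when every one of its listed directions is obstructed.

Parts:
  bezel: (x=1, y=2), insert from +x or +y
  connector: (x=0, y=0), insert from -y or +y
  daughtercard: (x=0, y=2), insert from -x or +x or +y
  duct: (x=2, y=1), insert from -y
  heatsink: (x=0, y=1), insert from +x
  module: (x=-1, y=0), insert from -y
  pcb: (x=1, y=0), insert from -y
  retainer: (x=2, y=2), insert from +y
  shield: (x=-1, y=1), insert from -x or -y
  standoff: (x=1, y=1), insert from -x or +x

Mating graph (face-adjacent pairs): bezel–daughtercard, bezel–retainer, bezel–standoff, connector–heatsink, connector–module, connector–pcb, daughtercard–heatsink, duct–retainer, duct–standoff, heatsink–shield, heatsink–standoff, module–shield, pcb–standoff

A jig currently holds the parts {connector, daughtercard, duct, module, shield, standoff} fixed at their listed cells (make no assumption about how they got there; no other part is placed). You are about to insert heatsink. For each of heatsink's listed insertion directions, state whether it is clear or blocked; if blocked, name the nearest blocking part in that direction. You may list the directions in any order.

+x: blocked by standoff

+x: nearest on ray is standoff@(1, 1) ⇒ blocked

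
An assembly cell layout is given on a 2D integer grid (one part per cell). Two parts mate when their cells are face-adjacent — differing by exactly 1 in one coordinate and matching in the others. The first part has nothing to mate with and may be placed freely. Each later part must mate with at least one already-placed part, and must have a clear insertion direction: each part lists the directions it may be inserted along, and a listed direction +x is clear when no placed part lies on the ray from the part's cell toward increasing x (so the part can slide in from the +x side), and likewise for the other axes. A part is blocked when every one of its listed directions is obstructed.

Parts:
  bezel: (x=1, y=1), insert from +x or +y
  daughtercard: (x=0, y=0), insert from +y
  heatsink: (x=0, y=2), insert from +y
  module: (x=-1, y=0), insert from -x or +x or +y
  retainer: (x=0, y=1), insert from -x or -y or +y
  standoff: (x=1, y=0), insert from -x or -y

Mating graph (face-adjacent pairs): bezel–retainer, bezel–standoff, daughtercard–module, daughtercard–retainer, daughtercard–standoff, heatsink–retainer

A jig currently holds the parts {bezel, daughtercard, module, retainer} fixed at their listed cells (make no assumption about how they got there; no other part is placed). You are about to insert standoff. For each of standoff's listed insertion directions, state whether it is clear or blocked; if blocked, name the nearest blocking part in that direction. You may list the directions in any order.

-x: nearest on ray is daughtercard@(0, 0) ⇒ blocked
-y: ray from standoff(1, 0) has no placed part ⇒ clear

-x: blocked by daughtercard; -y: clear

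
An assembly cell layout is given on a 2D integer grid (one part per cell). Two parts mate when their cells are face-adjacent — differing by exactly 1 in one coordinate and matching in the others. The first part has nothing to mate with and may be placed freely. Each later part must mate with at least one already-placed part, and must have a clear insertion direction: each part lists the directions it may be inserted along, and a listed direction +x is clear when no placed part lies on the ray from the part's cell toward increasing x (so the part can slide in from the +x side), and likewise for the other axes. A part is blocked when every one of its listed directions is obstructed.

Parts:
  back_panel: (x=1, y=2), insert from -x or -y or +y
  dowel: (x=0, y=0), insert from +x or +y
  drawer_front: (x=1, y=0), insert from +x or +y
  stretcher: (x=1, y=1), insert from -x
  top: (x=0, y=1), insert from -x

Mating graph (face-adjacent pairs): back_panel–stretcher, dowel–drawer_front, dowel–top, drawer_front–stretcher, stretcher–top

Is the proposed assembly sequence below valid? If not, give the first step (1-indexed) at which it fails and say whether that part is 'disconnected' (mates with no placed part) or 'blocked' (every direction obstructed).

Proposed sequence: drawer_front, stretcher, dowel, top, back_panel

1. drawer_front@(1, 0) [+x clear] — {drawer_front}
2. stretcher@(1, 1) [-x clear] — {drawer_front, stretcher}
3. dowel@(0, 0) [+y clear] — {dowel, drawer_front, stretcher}
4. top@(0, 1) [-x clear] — {dowel, drawer_front, stretcher, top}
5. back_panel@(1, 2) [-x clear] — {back_panel, dowel, drawer_front, stretcher, top}

Valid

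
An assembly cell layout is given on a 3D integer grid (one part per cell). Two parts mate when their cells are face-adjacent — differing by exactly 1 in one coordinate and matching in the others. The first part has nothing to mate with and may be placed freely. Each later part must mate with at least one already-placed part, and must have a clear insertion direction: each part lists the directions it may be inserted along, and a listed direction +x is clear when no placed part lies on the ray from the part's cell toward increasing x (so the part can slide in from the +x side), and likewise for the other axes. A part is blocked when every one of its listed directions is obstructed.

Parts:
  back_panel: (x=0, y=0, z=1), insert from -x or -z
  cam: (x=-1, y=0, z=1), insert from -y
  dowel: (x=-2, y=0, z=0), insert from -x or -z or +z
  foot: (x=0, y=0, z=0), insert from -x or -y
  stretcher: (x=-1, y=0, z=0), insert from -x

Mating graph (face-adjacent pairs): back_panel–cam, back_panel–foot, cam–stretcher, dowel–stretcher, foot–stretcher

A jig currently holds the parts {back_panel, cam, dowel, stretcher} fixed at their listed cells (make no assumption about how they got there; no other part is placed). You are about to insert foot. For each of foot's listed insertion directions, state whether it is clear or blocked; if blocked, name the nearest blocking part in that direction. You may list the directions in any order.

-x: blocked by stretcher; -y: clear

-x: nearest on ray is stretcher@(-1, 0, 0) ⇒ blocked
-y: ray from foot(0, 0, 0) has no placed part ⇒ clear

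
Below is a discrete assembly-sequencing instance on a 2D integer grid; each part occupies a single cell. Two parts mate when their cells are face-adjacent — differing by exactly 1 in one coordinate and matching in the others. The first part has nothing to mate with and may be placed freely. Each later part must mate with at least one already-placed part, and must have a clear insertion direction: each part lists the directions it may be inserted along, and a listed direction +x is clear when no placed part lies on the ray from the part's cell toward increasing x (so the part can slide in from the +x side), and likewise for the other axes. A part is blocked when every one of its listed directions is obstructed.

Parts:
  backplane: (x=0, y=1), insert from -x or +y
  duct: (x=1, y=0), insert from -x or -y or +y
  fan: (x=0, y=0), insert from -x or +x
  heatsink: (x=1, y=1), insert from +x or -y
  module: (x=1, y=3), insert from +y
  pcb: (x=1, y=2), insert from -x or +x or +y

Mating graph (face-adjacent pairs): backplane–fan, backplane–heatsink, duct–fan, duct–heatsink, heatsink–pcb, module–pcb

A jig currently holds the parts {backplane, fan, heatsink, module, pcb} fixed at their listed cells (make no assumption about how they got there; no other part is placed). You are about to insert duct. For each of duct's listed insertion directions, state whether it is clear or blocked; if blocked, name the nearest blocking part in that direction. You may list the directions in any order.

+y: blocked by heatsink; -x: blocked by fan; -y: clear

-x: nearest on ray is fan@(0, 0) ⇒ blocked
-y: ray from duct(1, 0) has no placed part ⇒ clear
+y: nearest on ray is heatsink@(1, 1) ⇒ blocked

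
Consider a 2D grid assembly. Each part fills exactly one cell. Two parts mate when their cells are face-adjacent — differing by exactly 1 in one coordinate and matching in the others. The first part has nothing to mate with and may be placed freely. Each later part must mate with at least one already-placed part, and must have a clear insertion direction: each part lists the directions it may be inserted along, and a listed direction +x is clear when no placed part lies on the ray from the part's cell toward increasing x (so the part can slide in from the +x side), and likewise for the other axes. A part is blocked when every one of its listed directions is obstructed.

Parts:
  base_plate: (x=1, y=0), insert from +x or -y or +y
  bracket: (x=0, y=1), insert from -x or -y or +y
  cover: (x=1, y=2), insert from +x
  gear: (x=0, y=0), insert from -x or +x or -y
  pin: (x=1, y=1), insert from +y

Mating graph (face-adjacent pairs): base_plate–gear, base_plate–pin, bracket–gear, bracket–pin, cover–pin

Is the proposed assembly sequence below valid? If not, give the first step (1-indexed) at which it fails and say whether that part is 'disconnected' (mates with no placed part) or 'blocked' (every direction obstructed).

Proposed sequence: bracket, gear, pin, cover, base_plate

1. bracket@(0, 1) [-x clear] — {bracket}
2. gear@(0, 0) [-x clear] — {bracket, gear}
3. pin@(1, 1) [+y clear] — {bracket, gear, pin}
4. cover@(1, 2) [+x clear] — {bracket, cover, gear, pin}
5. base_plate@(1, 0) [+x clear] — {base_plate, bracket, cover, gear, pin}

Valid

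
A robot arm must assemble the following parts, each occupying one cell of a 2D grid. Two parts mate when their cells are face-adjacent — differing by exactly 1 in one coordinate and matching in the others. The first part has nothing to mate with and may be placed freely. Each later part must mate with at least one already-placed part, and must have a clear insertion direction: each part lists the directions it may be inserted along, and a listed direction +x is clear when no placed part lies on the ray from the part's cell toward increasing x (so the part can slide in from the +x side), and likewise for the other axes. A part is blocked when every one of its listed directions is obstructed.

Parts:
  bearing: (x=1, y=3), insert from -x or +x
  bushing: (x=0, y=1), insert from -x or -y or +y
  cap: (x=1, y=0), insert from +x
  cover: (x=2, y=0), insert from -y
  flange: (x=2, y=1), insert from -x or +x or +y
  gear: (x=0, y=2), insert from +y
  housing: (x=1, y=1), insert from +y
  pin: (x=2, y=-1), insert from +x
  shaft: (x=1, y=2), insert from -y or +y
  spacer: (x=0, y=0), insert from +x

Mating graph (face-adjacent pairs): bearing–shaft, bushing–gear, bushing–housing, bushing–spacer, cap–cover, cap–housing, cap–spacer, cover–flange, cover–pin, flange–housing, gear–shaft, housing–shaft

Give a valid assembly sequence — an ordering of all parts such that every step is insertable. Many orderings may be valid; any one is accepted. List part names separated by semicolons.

bushing; gear; housing; shaft; bearing; flange; spacer; cap; cover; pin

1. bushing@(0, 1) [-x clear] — {bushing}
2. gear@(0, 2) [+y clear] — {bushing, gear}
3. housing@(1, 1) [+y clear] — {bushing, gear, housing}
4. shaft@(1, 2) [+y clear] — {bushing, gear, housing, shaft}
5. bearing@(1, 3) [-x clear] — {bearing, bushing, gear, housing, shaft}
6. flange@(2, 1) [+x clear] — {bearing, bushing, flange, gear, housing, shaft}
7. spacer@(0, 0) [+x clear] — {bearing, bushing, flange, gear, housing, shaft, spacer}
8. cap@(1, 0) [+x clear] — {bearing, bushing, cap, flange, gear, housing, shaft, spacer}
9. cover@(2, 0) [-y clear] — {bearing, bushing, cap, cover, flange, gear, housing, shaft, spacer}
10. pin@(2, -1) [+x clear] — {bearing, bushing, cap, cover, flange, gear, housing, pin, shaft, spacer}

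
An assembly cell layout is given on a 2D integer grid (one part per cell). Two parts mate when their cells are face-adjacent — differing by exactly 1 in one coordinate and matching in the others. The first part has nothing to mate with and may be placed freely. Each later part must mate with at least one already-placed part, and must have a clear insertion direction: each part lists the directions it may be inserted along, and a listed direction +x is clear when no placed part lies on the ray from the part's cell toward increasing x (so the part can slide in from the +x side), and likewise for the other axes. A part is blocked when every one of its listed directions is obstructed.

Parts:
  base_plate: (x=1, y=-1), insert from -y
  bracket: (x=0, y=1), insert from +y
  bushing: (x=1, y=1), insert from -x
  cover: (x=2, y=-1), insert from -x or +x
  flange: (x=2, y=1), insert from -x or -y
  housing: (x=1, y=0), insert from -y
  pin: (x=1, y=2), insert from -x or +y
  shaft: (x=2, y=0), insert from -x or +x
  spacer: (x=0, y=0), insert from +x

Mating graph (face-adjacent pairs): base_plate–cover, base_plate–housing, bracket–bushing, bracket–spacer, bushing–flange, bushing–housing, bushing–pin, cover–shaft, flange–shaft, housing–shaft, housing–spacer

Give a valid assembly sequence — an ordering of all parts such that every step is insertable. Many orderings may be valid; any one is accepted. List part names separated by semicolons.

1. spacer@(0, 0) [+x clear] — {spacer}
2. housing@(1, 0) [-y clear] — {housing, spacer}
3. shaft@(2, 0) [+x clear] — {housing, shaft, spacer}
4. cover@(2, -1) [-x clear] — {cover, housing, shaft, spacer}
5. base_plate@(1, -1) [-y clear] — {base_plate, cover, housing, shaft, spacer}
6. flange@(2, 1) [-x clear] — {base_plate, cover, flange, housing, shaft, spacer}
7. bushing@(1, 1) [-x clear] — {base_plate, bushing, cover, flange, housing, shaft, spacer}
8. bracket@(0, 1) [+y clear] — {base_plate, bracket, bushing, cover, flange, housing, shaft, spacer}
9. pin@(1, 2) [-x clear] — {base_plate, bracket, bushing, cover, flange, housing, pin, shaft, spacer}

spacer; housing; shaft; cover; base_plate; flange; bushing; bracket; pin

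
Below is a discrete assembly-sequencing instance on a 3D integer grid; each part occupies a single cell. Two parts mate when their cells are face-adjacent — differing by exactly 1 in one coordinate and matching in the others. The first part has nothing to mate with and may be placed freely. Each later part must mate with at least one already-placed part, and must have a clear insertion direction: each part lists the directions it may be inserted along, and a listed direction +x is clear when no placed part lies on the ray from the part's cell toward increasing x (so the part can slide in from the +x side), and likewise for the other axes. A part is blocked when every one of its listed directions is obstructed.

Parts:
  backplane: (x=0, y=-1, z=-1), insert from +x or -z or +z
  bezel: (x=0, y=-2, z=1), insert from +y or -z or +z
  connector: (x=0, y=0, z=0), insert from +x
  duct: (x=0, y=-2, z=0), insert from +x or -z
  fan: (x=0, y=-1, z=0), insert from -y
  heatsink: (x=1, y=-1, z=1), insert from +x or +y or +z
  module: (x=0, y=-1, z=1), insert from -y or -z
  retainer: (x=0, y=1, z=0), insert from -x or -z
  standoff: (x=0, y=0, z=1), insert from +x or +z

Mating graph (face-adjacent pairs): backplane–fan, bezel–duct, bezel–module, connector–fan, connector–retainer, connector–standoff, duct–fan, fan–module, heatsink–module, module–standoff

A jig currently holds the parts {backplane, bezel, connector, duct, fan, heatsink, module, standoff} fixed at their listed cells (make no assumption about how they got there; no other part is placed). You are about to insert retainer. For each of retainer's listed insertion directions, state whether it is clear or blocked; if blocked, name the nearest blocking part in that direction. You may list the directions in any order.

-x: ray from retainer(0, 1, 0) has no placed part ⇒ clear
-z: ray from retainer(0, 1, 0) has no placed part ⇒ clear

-x: clear; -z: clear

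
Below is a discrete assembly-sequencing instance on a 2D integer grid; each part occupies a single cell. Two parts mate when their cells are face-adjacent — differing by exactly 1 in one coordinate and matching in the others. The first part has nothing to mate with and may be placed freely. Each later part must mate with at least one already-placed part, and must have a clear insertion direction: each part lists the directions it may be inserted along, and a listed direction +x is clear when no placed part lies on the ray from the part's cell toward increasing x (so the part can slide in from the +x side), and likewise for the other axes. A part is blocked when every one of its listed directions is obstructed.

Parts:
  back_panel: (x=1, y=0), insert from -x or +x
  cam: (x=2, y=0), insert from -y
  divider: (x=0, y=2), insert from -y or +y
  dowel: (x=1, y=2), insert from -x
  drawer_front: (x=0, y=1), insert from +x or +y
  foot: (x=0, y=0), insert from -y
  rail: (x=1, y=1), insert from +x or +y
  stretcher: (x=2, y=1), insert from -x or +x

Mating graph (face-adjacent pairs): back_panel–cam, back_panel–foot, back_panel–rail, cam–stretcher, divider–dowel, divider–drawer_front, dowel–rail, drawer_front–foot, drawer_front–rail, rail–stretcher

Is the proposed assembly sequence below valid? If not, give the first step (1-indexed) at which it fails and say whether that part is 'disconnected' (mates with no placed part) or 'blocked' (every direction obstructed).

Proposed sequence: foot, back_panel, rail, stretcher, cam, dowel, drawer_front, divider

1. foot@(0, 0) [-y clear] — {foot}
2. back_panel@(1, 0) [+x clear] — {back_panel, foot}
3. rail@(1, 1) [+x clear] — {back_panel, foot, rail}
4. stretcher@(2, 1) [+x clear] — {back_panel, foot, rail, stretcher}
5. cam@(2, 0) [-y clear] — {back_panel, cam, foot, rail, stretcher}
6. dowel@(1, 2) [-x clear] — {back_panel, cam, dowel, foot, rail, stretcher}
7. drawer_front@(0, 1) [+y clear] — {back_panel, cam, dowel, drawer_front, foot, rail, stretcher}
8. divider@(0, 2) [+y clear] — {back_panel, cam, divider, dowel, drawer_front, foot, rail, stretcher}

Valid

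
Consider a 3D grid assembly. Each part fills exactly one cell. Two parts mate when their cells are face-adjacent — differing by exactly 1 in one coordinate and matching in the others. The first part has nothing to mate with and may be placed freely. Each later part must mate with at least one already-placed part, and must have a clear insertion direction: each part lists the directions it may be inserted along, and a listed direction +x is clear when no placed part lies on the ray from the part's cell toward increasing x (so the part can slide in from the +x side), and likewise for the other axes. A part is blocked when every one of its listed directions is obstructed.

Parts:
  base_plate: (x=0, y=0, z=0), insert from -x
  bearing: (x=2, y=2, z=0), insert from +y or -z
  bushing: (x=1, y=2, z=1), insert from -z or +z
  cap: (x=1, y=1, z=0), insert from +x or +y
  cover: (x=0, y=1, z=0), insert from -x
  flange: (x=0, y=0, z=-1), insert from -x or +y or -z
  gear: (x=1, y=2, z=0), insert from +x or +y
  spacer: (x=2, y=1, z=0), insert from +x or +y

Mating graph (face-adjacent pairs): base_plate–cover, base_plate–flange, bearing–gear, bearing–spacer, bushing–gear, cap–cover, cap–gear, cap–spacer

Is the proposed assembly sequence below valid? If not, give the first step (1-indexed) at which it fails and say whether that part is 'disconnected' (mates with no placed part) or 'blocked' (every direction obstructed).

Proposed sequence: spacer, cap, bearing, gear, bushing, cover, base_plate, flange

1. spacer@(2, 1, 0) [+x clear] — {spacer}
2. cap@(1, 1, 0) [+y clear] — {cap, spacer}
3. bearing@(2, 2, 0) [+y clear] — {bearing, cap, spacer}
4. gear@(1, 2, 0) [+y clear] — {bearing, cap, gear, spacer}
5. bushing@(1, 2, 1) [+z clear] — {bearing, bushing, cap, gear, spacer}
6. cover@(0, 1, 0) [-x clear] — {bearing, bushing, cap, cover, gear, spacer}
7. base_plate@(0, 0, 0) [-x clear] — {base_plate, bearing, bushing, cap, cover, gear, spacer}
8. flange@(0, 0, -1) [-x clear] — {base_plate, bearing, bushing, cap, cover, flange, gear, spacer}

Valid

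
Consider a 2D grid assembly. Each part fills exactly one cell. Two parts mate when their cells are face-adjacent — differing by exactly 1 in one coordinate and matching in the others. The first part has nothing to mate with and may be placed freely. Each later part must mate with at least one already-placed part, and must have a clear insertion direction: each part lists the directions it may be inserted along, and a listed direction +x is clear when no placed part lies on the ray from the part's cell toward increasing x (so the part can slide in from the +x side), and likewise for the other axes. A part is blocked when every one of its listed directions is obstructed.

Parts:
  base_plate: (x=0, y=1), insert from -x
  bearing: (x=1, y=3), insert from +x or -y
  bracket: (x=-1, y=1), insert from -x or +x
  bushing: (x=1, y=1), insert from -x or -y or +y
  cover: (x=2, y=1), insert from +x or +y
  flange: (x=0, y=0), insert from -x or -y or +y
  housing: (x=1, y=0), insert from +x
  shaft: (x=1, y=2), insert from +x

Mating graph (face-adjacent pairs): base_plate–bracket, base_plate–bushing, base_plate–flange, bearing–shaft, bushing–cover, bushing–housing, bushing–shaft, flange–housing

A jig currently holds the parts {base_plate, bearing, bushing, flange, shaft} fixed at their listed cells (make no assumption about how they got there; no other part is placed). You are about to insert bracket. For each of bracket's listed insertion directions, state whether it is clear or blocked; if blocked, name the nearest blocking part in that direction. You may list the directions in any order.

-x: ray from bracket(-1, 1) has no placed part ⇒ clear
+x: nearest on ray is base_plate@(0, 1) ⇒ blocked

+x: blocked by base_plate; -x: clear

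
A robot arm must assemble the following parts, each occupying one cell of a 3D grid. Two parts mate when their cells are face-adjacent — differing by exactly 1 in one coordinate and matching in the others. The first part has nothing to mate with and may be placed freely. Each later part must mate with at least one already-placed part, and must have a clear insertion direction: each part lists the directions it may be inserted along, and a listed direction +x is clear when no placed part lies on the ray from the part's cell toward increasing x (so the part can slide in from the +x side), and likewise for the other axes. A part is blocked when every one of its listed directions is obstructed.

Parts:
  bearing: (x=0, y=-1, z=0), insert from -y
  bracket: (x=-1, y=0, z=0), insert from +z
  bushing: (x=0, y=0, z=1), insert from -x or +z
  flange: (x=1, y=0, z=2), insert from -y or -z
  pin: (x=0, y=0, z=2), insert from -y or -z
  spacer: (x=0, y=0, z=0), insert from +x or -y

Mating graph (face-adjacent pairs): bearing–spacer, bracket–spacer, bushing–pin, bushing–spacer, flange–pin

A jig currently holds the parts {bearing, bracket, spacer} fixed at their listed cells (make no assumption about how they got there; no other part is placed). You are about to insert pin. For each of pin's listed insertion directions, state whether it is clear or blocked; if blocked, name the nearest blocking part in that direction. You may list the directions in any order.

-y: clear; -z: blocked by spacer

-y: ray from pin(0, 0, 2) has no placed part ⇒ clear
-z: nearest on ray is spacer@(0, 0, 0) ⇒ blocked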